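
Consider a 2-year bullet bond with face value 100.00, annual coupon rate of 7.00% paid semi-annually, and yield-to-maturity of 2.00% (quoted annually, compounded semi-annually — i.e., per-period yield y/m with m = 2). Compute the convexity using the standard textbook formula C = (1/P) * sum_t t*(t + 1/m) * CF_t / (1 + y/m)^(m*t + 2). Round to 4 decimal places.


Coupon per period c = face * coupon_rate / m = 3.500000
Periods per year m = 2; per-period yield y/m = 0.010000
Number of cashflows N = 4
Cashflows (t years, CF_t, discount factor 1/(1+y/m)^(m*t), PV):
  t = 0.5000: CF_t = 3.500000, DF = 0.990099, PV = 3.465347
  t = 1.0000: CF_t = 3.500000, DF = 0.980296, PV = 3.431036
  t = 1.5000: CF_t = 3.500000, DF = 0.970590, PV = 3.397066
  t = 2.0000: CF_t = 103.500000, DF = 0.960980, PV = 99.461466
Price P = sum_t PV_t = 109.754914
Convexity numerator sum_t t*(t + 1/m) * CF_t / (1+y/m)^(m*t + 2):
  t = 0.5000: term = 1.698533
  t = 1.0000: term = 5.045147
  t = 1.5000: term = 9.990390
  t = 2.0000: term = 487.508409
Convexity = (1/P) * sum = 504.242479 / 109.754914 = 4.594259

Answer: Convexity = 4.5943


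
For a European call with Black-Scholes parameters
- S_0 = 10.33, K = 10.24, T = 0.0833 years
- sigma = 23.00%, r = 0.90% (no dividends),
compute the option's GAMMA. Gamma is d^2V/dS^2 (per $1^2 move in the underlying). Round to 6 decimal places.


Answer: Gamma = 0.572809

Derivation:
d1 = 0.1763075596; d2 = 0.1099255590
phi(d1) = 0.3927897840; exp(-qT) = 1.0000000000; exp(-rT) = 0.9992505810
Gamma = exp(-qT) * phi(d1) / (S * sigma * sqrt(T)) = 1.0000000000 * 0.3927897840 / (10.3300 * 0.2300 * 0.2886173938) = 0.572809


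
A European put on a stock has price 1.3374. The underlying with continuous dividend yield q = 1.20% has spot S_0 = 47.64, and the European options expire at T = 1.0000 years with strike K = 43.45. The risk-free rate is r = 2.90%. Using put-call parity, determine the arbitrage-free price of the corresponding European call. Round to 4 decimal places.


Put-call parity: C - P = S_0 * exp(-qT) - K * exp(-rT).
S_0 * exp(-qT) = 47.6400 * 0.98807171 = 47.07173640
K * exp(-rT) = 43.4500 * 0.97141646 = 42.20804538
C = P + S*exp(-qT) - K*exp(-rT)
C = 1.3374 + 47.07173640 - 42.20804538 = 6.2011

Answer: Call price = 6.2011


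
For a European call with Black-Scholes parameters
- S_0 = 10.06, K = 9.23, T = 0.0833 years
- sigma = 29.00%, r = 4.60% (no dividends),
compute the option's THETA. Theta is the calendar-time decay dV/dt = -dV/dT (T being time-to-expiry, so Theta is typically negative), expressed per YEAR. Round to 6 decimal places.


Answer: Theta = -1.440345

Derivation:
d1 = 1.1164127625; d2 = 1.0327137183
phi(d1) = 0.2139255415; exp(-qT) = 1.0000000000; exp(-rT) = 0.9961755320
Theta = -S*exp(-qT)*phi(d1)*sigma/(2*sqrt(T)) - r*K*exp(-rT)*N(d2) + q*S*exp(-qT)*N(d1)
N(d1) = 0.8678772535; N(d2) = 0.8491310541; sqrt(T) = 0.2886173938
Term 1 = -10.0600 * 1.0000000000 * 0.2139255415 * 0.2900 / (2 * 0.2886173938) = -1.0812002121
Term 2 = -0.0460 * 9.2300 * 0.9961755320 * 0.8491310541 = -0.3591452502
Term 3 = 0 (no dividend yield, q = 0)
Theta = -1.0812002121 + (-0.3591452502) + (0.0000000000) = -1.440345


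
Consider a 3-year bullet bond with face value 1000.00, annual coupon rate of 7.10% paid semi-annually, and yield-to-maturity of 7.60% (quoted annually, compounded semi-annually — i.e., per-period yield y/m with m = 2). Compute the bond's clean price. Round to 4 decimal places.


Answer: Price = 986.8089

Derivation:
Coupon per period c = face * coupon_rate / m = 35.500000
Periods per year m = 2; per-period yield y/m = 0.038000
Number of cashflows N = 6
Cashflows (t years, CF_t, discount factor 1/(1+y/m)^(m*t), PV):
  t = 0.5000: CF_t = 35.500000, DF = 0.963391, PV = 34.200385
  t = 1.0000: CF_t = 35.500000, DF = 0.928122, PV = 32.948348
  t = 1.5000: CF_t = 35.500000, DF = 0.894145, PV = 31.742147
  t = 2.0000: CF_t = 35.500000, DF = 0.861411, PV = 30.580103
  t = 2.5000: CF_t = 35.500000, DF = 0.829876, PV = 29.460600
  t = 3.0000: CF_t = 1035.500000, DF = 0.799495, PV = 827.877314
Price P = sum_t PV_t = 986.808897


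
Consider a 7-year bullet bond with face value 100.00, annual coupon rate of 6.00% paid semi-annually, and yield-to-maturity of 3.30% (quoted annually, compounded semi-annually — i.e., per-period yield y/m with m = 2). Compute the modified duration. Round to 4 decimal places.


Coupon per period c = face * coupon_rate / m = 3.000000
Periods per year m = 2; per-period yield y/m = 0.016500
Number of cashflows N = 14
Cashflows (t years, CF_t, discount factor 1/(1+y/m)^(m*t), PV):
  t = 0.5000: CF_t = 3.000000, DF = 0.983768, PV = 2.951303
  t = 1.0000: CF_t = 3.000000, DF = 0.967799, PV = 2.903397
  t = 1.5000: CF_t = 3.000000, DF = 0.952090, PV = 2.856269
  t = 2.0000: CF_t = 3.000000, DF = 0.936635, PV = 2.809906
  t = 2.5000: CF_t = 3.000000, DF = 0.921432, PV = 2.764295
  t = 3.0000: CF_t = 3.000000, DF = 0.906475, PV = 2.719424
  t = 3.5000: CF_t = 3.000000, DF = 0.891761, PV = 2.675282
  t = 4.0000: CF_t = 3.000000, DF = 0.877285, PV = 2.631856
  t = 4.5000: CF_t = 3.000000, DF = 0.863045, PV = 2.589136
  t = 5.0000: CF_t = 3.000000, DF = 0.849036, PV = 2.547108
  t = 5.5000: CF_t = 3.000000, DF = 0.835254, PV = 2.505763
  t = 6.0000: CF_t = 3.000000, DF = 0.821696, PV = 2.465089
  t = 6.5000: CF_t = 3.000000, DF = 0.808359, PV = 2.425076
  t = 7.0000: CF_t = 103.000000, DF = 0.795237, PV = 81.909422
Price P = sum_t PV_t = 116.753327
First compute Macaulay numerator sum_t t * PV_t:
  t * PV_t at t = 0.5000: 1.475652
  t * PV_t at t = 1.0000: 2.903397
  t * PV_t at t = 1.5000: 4.284403
  t * PV_t at t = 2.0000: 5.619811
  t * PV_t at t = 2.5000: 6.910737
  t * PV_t at t = 3.0000: 8.158273
  t * PV_t at t = 3.5000: 9.363487
  t * PV_t at t = 4.0000: 10.527426
  t * PV_t at t = 4.5000: 11.651111
  t * PV_t at t = 5.0000: 12.735542
  t * PV_t at t = 5.5000: 13.781698
  t * PV_t at t = 6.0000: 14.790536
  t * PV_t at t = 6.5000: 15.762991
  t * PV_t at t = 7.0000: 573.365956
Macaulay duration D = 691.331020 / 116.753327 = 5.921296
Modified duration = D / (1 + y/m) = 5.921296 / (1 + 0.016500) = 5.825181

Answer: Modified duration = 5.8252


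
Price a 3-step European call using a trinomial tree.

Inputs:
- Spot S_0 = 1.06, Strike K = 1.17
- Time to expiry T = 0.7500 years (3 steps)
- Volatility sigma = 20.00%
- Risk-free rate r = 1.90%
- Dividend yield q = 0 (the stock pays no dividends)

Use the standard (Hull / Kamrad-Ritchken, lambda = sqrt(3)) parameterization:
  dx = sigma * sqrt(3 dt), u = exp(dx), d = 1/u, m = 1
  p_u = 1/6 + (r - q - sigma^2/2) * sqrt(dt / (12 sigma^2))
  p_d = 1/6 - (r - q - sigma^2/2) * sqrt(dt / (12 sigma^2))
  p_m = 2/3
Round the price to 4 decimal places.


dt = T/N = 0.250000; dx = sigma*sqrt(3*dt) = 0.173205
u = exp(dx) = 1.189110; d = 1/u = 0.840965
p_u = 0.165945, p_m = 0.666667, p_d = 0.167388
Discount per step: exp(-r*dt) = 0.995261
Stock lattice S(k, j) with j the centered position index:
  k=0: S(0,+0) = 1.0600
  k=1: S(1,-1) = 0.8914; S(1,+0) = 1.0600; S(1,+1) = 1.2605
  k=2: S(2,-2) = 0.7497; S(2,-1) = 0.8914; S(2,+0) = 1.0600; S(2,+1) = 1.2605; S(2,+2) = 1.4988
  k=3: S(3,-3) = 0.6304; S(3,-2) = 0.7497; S(3,-1) = 0.8914; S(3,+0) = 1.0600; S(3,+1) = 1.2605; S(3,+2) = 1.4988; S(3,+3) = 1.7823
Terminal payoffs V(N, j) = max(S_T - K, 0):
  V(3,-3) = 0.000000; V(3,-2) = 0.000000; V(3,-1) = 0.000000; V(3,+0) = 0.000000; V(3,+1) = 0.090457; V(3,+2) = 0.328821; V(3,+3) = 0.612263
Backward induction: V(k, j) = exp(-r*dt) * [p_u * V(k+1, j+1) + p_m * V(k+1, j) + p_d * V(k+1, j-1)]
  V(2,-2) = exp(-r*dt) * [p_u*0.000000 + p_m*0.000000 + p_d*0.000000] = 0.000000
  V(2,-1) = exp(-r*dt) * [p_u*0.000000 + p_m*0.000000 + p_d*0.000000] = 0.000000
  V(2,+0) = exp(-r*dt) * [p_u*0.090457 + p_m*0.000000 + p_d*0.000000] = 0.014940
  V(2,+1) = exp(-r*dt) * [p_u*0.328821 + p_m*0.090457 + p_d*0.000000] = 0.114326
  V(2,+2) = exp(-r*dt) * [p_u*0.612263 + p_m*0.328821 + p_d*0.090457] = 0.334366
  V(1,-1) = exp(-r*dt) * [p_u*0.014940 + p_m*0.000000 + p_d*0.000000] = 0.002467
  V(1,+0) = exp(-r*dt) * [p_u*0.114326 + p_m*0.014940 + p_d*0.000000] = 0.028795
  V(1,+1) = exp(-r*dt) * [p_u*0.334366 + p_m*0.114326 + p_d*0.014940] = 0.133569
  V(0,+0) = exp(-r*dt) * [p_u*0.133569 + p_m*0.028795 + p_d*0.002467] = 0.041576

Answer: Price = V(0,0) = 0.0416


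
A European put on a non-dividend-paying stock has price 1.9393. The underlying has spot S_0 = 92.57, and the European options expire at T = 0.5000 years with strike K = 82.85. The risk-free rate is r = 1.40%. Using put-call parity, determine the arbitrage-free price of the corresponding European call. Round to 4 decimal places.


Put-call parity: C - P = S_0 * exp(-qT) - K * exp(-rT).
S_0 * exp(-qT) = 92.5700 * 1.00000000 = 92.57000000
K * exp(-rT) = 82.8500 * 0.99302444 = 82.27207510
C = P + S*exp(-qT) - K*exp(-rT)
C = 1.9393 + 92.57000000 - 82.27207510 = 12.2372

Answer: Call price = 12.2372


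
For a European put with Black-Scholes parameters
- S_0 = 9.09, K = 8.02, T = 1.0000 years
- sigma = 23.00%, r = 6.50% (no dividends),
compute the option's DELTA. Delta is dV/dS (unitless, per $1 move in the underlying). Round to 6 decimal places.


Answer: Delta = -0.173067

Derivation:
d1 = 0.9421151579; d2 = 0.7121151579
phi(d1) = 0.2559612998; exp(-qT) = 1.0000000000; exp(-rT) = 0.9370674634
N(-d1) = 0.1730668424
Delta = -exp(-qT) * N(-d1) = -1.0000000000 * 0.1730668424 = -0.173067


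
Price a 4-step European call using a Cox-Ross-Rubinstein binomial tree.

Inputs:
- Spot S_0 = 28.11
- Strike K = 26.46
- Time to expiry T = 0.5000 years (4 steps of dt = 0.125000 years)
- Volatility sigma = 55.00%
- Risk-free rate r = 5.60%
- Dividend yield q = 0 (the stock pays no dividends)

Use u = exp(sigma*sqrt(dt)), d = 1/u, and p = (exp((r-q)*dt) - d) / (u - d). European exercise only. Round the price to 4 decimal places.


Answer: Price = V(0,0) = 5.4435

Derivation:
dt = T/N = 0.125000
u = exp(sigma*sqrt(dt)) = 1.214648; d = 1/u = 0.823284
p = (exp((r-q)*dt) - d) / (u - d) = 0.469488
Discount per step: exp(-r*dt) = 0.993024
Stock lattice S(k, i) with i counting down-moves:
  k=0: S(0,0) = 28.1100
  k=1: S(1,0) = 34.1438; S(1,1) = 23.1425
  k=2: S(2,0) = 41.4726; S(2,1) = 28.1100; S(2,2) = 19.0528
  k=3: S(3,0) = 50.3747; S(3,1) = 34.1438; S(3,2) = 23.1425; S(3,3) = 15.6859
  k=4: S(4,0) = 61.1875; S(4,1) = 41.4726; S(4,2) = 28.1100; S(4,3) = 19.0528; S(4,4) = 12.9139
Terminal payoffs V(N, i) = max(S_T - K, 0):
  V(4,0) = 34.727495; V(4,1) = 15.012648; V(4,2) = 1.650000; V(4,3) = 0.000000; V(4,4) = 0.000000
Backward induction: V(k, i) = exp(-r*dt) * [p * V(k+1, i) + (1-p) * V(k+1, i+1)].
  V(3,0) = exp(-r*dt) * [p*34.727495 + (1-p)*15.012648] = 24.099244
  V(3,1) = exp(-r*dt) * [p*15.012648 + (1-p)*1.650000] = 7.868330
  V(3,2) = exp(-r*dt) * [p*1.650000 + (1-p)*0.000000] = 0.769251
  V(3,3) = exp(-r*dt) * [p*0.000000 + (1-p)*0.000000] = 0.000000
  V(2,0) = exp(-r*dt) * [p*24.099244 + (1-p)*7.868330] = 15.380507
  V(2,1) = exp(-r*dt) * [p*7.868330 + (1-p)*0.769251] = 4.073568
  V(2,2) = exp(-r*dt) * [p*0.769251 + (1-p)*0.000000] = 0.358635
  V(1,0) = exp(-r*dt) * [p*15.380507 + (1-p)*4.073568] = 9.316594
  V(1,1) = exp(-r*dt) * [p*4.073568 + (1-p)*0.358635] = 2.088083
  V(0,0) = exp(-r*dt) * [p*9.316594 + (1-p)*2.088083] = 5.443543


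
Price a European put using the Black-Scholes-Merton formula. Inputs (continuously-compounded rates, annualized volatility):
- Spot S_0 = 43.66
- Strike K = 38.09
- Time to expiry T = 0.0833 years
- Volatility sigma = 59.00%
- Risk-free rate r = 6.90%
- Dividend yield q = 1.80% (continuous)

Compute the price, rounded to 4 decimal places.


Answer: Price = 0.7920

Derivation:
d1 = (ln(S/K) + (r - q + 0.5*sigma^2) * T) / (sigma * sqrt(T)) = 0.91157711
d2 = d1 - sigma * sqrt(T) = 0.74129285
exp(-rT) = 0.99426879; exp(-qT) = 0.99850172
P = K * exp(-rT) * N(-d2) - S_0 * exp(-qT) * N(-d1)
N(-d1) = 0.18099569; N(-d2) = 0.22925795
P = 38.0900 * 0.99426879 * 0.22925795 - 43.6600 * 0.99850172 * 0.18099569 = 0.7920


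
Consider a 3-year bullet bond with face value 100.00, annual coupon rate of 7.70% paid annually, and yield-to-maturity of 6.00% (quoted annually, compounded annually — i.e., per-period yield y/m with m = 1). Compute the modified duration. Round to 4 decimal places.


Answer: Modified duration = 2.6372

Derivation:
Coupon per period c = face * coupon_rate / m = 7.700000
Periods per year m = 1; per-period yield y/m = 0.060000
Number of cashflows N = 3
Cashflows (t years, CF_t, discount factor 1/(1+y/m)^(m*t), PV):
  t = 1.0000: CF_t = 7.700000, DF = 0.943396, PV = 7.264151
  t = 2.0000: CF_t = 7.700000, DF = 0.889996, PV = 6.852973
  t = 3.0000: CF_t = 107.700000, DF = 0.839619, PV = 90.426997
Price P = sum_t PV_t = 104.544120
First compute Macaulay numerator sum_t t * PV_t:
  t * PV_t at t = 1.0000: 7.264151
  t * PV_t at t = 2.0000: 13.705945
  t * PV_t at t = 3.0000: 271.280990
Macaulay duration D = 292.251086 / 104.544120 = 2.795481
Modified duration = D / (1 + y/m) = 2.795481 / (1 + 0.060000) = 2.637246


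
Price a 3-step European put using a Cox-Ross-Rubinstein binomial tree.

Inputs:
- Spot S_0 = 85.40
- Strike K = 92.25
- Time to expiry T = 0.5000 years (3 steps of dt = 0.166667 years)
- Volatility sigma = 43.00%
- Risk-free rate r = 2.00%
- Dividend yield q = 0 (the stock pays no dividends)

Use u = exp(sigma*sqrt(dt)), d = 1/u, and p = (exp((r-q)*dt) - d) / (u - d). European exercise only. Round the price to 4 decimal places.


Answer: Price = V(0,0) = 14.4492

Derivation:
dt = T/N = 0.166667
u = exp(sigma*sqrt(dt)) = 1.191898; d = 1/u = 0.838998
p = (exp((r-q)*dt) - d) / (u - d) = 0.465687
Discount per step: exp(-r*dt) = 0.996672
Stock lattice S(k, i) with i counting down-moves:
  k=0: S(0,0) = 85.4000
  k=1: S(1,0) = 101.7881; S(1,1) = 71.6504
  k=2: S(2,0) = 121.3210; S(2,1) = 85.4000; S(2,2) = 60.1146
  k=3: S(3,0) = 144.6022; S(3,1) = 101.7881; S(3,2) = 71.6504; S(3,3) = 50.4360
Terminal payoffs V(N, i) = max(K - S_T, 0):
  V(3,0) = 0.000000; V(3,1) = 0.000000; V(3,2) = 20.599557; V(3,3) = 41.813970
Backward induction: V(k, i) = exp(-r*dt) * [p * V(k+1, i) + (1-p) * V(k+1, i+1)].
  V(2,0) = exp(-r*dt) * [p*0.000000 + (1-p)*0.000000] = 0.000000
  V(2,1) = exp(-r*dt) * [p*0.000000 + (1-p)*20.599557] = 10.969984
  V(2,2) = exp(-r*dt) * [p*20.599557 + (1-p)*41.813970] = 31.828422
  V(1,0) = exp(-r*dt) * [p*0.000000 + (1-p)*10.969984] = 5.841900
  V(1,1) = exp(-r*dt) * [p*10.969984 + (1-p)*31.828422] = 22.041325
  V(0,0) = exp(-r*dt) * [p*5.841900 + (1-p)*22.041325] = 14.449219


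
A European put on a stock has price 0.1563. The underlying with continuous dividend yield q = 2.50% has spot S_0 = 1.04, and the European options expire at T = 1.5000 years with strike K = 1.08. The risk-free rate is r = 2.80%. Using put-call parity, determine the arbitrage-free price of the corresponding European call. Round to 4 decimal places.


Answer: Call price = 0.1224

Derivation:
Put-call parity: C - P = S_0 * exp(-qT) - K * exp(-rT).
S_0 * exp(-qT) = 1.0400 * 0.96319442 = 1.00172219
K * exp(-rT) = 1.0800 * 0.95886978 = 1.03557936
C = P + S*exp(-qT) - K*exp(-rT)
C = 0.1563 + 1.00172219 - 1.03557936 = 0.1224


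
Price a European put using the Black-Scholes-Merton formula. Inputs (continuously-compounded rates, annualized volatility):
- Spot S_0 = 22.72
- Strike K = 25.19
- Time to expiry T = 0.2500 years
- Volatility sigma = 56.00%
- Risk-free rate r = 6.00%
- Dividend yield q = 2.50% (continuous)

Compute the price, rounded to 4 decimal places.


d1 = (ln(S/K) + (r - q + 0.5*sigma^2) * T) / (sigma * sqrt(T)) = -0.19732677
d2 = d1 - sigma * sqrt(T) = -0.47732677
exp(-rT) = 0.98511194; exp(-qT) = 0.99376949
P = K * exp(-rT) * N(-d2) - S_0 * exp(-qT) * N(-d1)
N(-d1) = 0.57821409; N(-d2) = 0.68343528
P = 25.1900 * 0.98511194 * 0.68343528 - 22.7200 * 0.99376949 * 0.57821409 = 3.9043

Answer: Price = 3.9043


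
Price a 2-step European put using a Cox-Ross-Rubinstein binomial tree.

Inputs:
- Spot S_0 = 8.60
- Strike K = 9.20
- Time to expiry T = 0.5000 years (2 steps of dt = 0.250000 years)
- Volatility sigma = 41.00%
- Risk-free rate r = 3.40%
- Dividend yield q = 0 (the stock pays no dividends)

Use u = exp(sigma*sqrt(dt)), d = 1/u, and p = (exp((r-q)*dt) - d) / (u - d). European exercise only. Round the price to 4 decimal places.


Answer: Price = V(0,0) = 1.2598

Derivation:
dt = T/N = 0.250000
u = exp(sigma*sqrt(dt)) = 1.227525; d = 1/u = 0.814647
p = (exp((r-q)*dt) - d) / (u - d) = 0.469604
Discount per step: exp(-r*dt) = 0.991536
Stock lattice S(k, i) with i counting down-moves:
  k=0: S(0,0) = 8.6000
  k=1: S(1,0) = 10.5567; S(1,1) = 7.0060
  k=2: S(2,0) = 12.9586; S(2,1) = 8.6000; S(2,2) = 5.7074
Terminal payoffs V(N, i) = max(K - S_T, 0):
  V(2,0) = 0.000000; V(2,1) = 0.600000; V(2,2) = 3.492608
Backward induction: V(k, i) = exp(-r*dt) * [p * V(k+1, i) + (1-p) * V(k+1, i+1)].
  V(1,0) = exp(-r*dt) * [p*0.000000 + (1-p)*0.600000] = 0.315544
  V(1,1) = exp(-r*dt) * [p*0.600000 + (1-p)*3.492608] = 2.116164
  V(0,0) = exp(-r*dt) * [p*0.315544 + (1-p)*2.116164] = 1.259832


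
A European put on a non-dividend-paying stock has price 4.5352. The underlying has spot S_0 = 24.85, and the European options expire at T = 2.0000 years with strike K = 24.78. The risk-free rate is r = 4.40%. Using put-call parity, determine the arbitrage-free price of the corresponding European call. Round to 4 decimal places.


Answer: Call price = 6.6926

Derivation:
Put-call parity: C - P = S_0 * exp(-qT) - K * exp(-rT).
S_0 * exp(-qT) = 24.8500 * 1.00000000 = 24.85000000
K * exp(-rT) = 24.7800 * 0.91576088 = 22.69255453
C = P + S*exp(-qT) - K*exp(-rT)
C = 4.5352 + 24.85000000 - 22.69255453 = 6.6926


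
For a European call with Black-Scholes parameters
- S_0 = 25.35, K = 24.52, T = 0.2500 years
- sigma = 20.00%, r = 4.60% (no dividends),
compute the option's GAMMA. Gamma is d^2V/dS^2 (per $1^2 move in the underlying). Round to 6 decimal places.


d1 = 0.4978961897; d2 = 0.3978961897
phi(d1) = 0.3524350810; exp(-qT) = 1.0000000000; exp(-rT) = 0.9885658722
Gamma = exp(-qT) * phi(d1) / (S * sigma * sqrt(T)) = 1.0000000000 * 0.3524350810 / (25.3500 * 0.2000 * 0.5000000000) = 0.139028

Answer: Gamma = 0.139028


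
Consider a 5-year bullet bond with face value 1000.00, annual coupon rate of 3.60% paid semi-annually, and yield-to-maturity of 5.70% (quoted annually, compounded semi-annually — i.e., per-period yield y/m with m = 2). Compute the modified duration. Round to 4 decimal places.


Answer: Modified duration = 4.4702

Derivation:
Coupon per period c = face * coupon_rate / m = 18.000000
Periods per year m = 2; per-period yield y/m = 0.028500
Number of cashflows N = 10
Cashflows (t years, CF_t, discount factor 1/(1+y/m)^(m*t), PV):
  t = 0.5000: CF_t = 18.000000, DF = 0.972290, PV = 17.501215
  t = 1.0000: CF_t = 18.000000, DF = 0.945347, PV = 17.016252
  t = 1.5000: CF_t = 18.000000, DF = 0.919152, PV = 16.544727
  t = 2.0000: CF_t = 18.000000, DF = 0.893682, PV = 16.086269
  t = 2.5000: CF_t = 18.000000, DF = 0.868917, PV = 15.640514
  t = 3.0000: CF_t = 18.000000, DF = 0.844840, PV = 15.207111
  t = 3.5000: CF_t = 18.000000, DF = 0.821429, PV = 14.785718
  t = 4.0000: CF_t = 18.000000, DF = 0.798667, PV = 14.376002
  t = 4.5000: CF_t = 18.000000, DF = 0.776536, PV = 13.977640
  t = 5.0000: CF_t = 1018.000000, DF = 0.755018, PV = 768.607853
Price P = sum_t PV_t = 909.743303
First compute Macaulay numerator sum_t t * PV_t:
  t * PV_t at t = 0.5000: 8.750608
  t * PV_t at t = 1.0000: 17.016252
  t * PV_t at t = 1.5000: 24.817091
  t * PV_t at t = 2.0000: 32.172538
  t * PV_t at t = 2.5000: 39.101285
  t * PV_t at t = 3.0000: 45.621334
  t * PV_t at t = 3.5000: 51.750015
  t * PV_t at t = 4.0000: 57.504010
  t * PV_t at t = 4.5000: 62.899379
  t * PV_t at t = 5.0000: 3843.039267
Macaulay duration D = 4182.671779 / 909.743303 = 4.597640
Modified duration = D / (1 + y/m) = 4.597640 / (1 + 0.028500) = 4.470238


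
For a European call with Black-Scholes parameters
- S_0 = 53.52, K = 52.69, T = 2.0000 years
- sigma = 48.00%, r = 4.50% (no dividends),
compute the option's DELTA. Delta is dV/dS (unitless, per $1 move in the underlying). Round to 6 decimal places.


Answer: Delta = 0.689706

Derivation:
d1 = 0.4950185456; d2 = -0.1838039643
phi(d1) = 0.3529389393; exp(-qT) = 1.0000000000; exp(-rT) = 0.9139311853
N(d1) = 0.6897064852
Delta = exp(-qT) * N(d1) = 1.0000000000 * 0.6897064852 = 0.689706


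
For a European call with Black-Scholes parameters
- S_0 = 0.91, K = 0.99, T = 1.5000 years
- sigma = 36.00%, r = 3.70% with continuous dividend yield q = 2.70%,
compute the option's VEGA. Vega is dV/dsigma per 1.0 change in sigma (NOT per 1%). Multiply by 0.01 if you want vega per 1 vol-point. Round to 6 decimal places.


d1 = 0.0633684275; d2 = -0.3775397262
phi(d1) = 0.3981420961; exp(-qT) = 0.9603091645; exp(-rT) = 0.9460120237
Vega = S * exp(-qT) * phi(d1) * sqrt(T) = 0.9100 * 0.9603091645 * 0.3981420961 * 1.2247448714 = 0.426124

Answer: Vega = 0.426124


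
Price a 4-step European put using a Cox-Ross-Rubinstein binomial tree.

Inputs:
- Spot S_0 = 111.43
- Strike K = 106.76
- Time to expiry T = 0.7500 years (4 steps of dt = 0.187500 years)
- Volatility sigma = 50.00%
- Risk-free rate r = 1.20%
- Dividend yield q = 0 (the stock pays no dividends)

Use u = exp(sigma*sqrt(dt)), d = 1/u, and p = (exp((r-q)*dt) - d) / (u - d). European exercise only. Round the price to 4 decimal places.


Answer: Price = V(0,0) = 15.5779

Derivation:
dt = T/N = 0.187500
u = exp(sigma*sqrt(dt)) = 1.241731; d = 1/u = 0.805327
p = (exp((r-q)*dt) - d) / (u - d) = 0.451245
Discount per step: exp(-r*dt) = 0.997753
Stock lattice S(k, i) with i counting down-moves:
  k=0: S(0,0) = 111.4300
  k=1: S(1,0) = 138.3661; S(1,1) = 89.7376
  k=2: S(2,0) = 171.8134; S(2,1) = 111.4300; S(2,2) = 72.2682
  k=3: S(3,0) = 213.3461; S(3,1) = 138.3661; S(3,2) = 89.7376; S(3,3) = 58.1995
  k=4: S(4,0) = 264.9184; S(4,1) = 171.8134; S(4,2) = 111.4300; S(4,3) = 72.2682; S(4,4) = 46.8697
Terminal payoffs V(N, i) = max(K - S_T, 0):
  V(4,0) = 0.000000; V(4,1) = 0.000000; V(4,2) = 0.000000; V(4,3) = 34.491822; V(4,4) = 59.890310
Backward induction: V(k, i) = exp(-r*dt) * [p * V(k+1, i) + (1-p) * V(k+1, i+1)].
  V(3,0) = exp(-r*dt) * [p*0.000000 + (1-p)*0.000000] = 0.000000
  V(3,1) = exp(-r*dt) * [p*0.000000 + (1-p)*0.000000] = 0.000000
  V(3,2) = exp(-r*dt) * [p*0.000000 + (1-p)*34.491822] = 18.885006
  V(3,3) = exp(-r*dt) * [p*34.491822 + (1-p)*59.890310] = 48.320515
  V(2,0) = exp(-r*dt) * [p*0.000000 + (1-p)*0.000000] = 0.000000
  V(2,1) = exp(-r*dt) * [p*0.000000 + (1-p)*18.885006] = 10.339942
  V(2,2) = exp(-r*dt) * [p*18.885006 + (1-p)*48.320515] = 34.959129
  V(1,0) = exp(-r*dt) * [p*0.000000 + (1-p)*10.339942] = 5.661338
  V(1,1) = exp(-r*dt) * [p*10.339942 + (1-p)*34.959129] = 23.796231
  V(0,0) = exp(-r*dt) * [p*5.661338 + (1-p)*23.796231] = 15.577854


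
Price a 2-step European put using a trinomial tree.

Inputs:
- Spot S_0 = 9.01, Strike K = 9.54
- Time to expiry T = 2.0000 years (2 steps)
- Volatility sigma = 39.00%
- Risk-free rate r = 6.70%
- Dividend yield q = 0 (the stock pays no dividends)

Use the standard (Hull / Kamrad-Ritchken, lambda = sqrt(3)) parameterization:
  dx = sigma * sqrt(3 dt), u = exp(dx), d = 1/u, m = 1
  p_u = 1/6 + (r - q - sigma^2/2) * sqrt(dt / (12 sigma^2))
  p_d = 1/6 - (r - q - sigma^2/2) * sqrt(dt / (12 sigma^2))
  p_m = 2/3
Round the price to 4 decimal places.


Answer: Price = V(0,0) = 1.4228

Derivation:
dt = T/N = 1.000000; dx = sigma*sqrt(3*dt) = 0.675500
u = exp(dx) = 1.965015; d = 1/u = 0.508902
p_u = 0.159968, p_m = 0.666667, p_d = 0.173365
Discount per step: exp(-r*dt) = 0.935195
Stock lattice S(k, j) with j the centered position index:
  k=0: S(0,+0) = 9.0100
  k=1: S(1,-1) = 4.5852; S(1,+0) = 9.0100; S(1,+1) = 17.7048
  k=2: S(2,-2) = 2.3334; S(2,-1) = 4.5852; S(2,+0) = 9.0100; S(2,+1) = 17.7048; S(2,+2) = 34.7902
Terminal payoffs V(N, j) = max(K - S_T, 0):
  V(2,-2) = 7.206579; V(2,-1) = 4.954793; V(2,+0) = 0.530000; V(2,+1) = 0.000000; V(2,+2) = 0.000000
Backward induction: V(k, j) = exp(-r*dt) * [p_u * V(k+1, j+1) + p_m * V(k+1, j) + p_d * V(k+1, j-1)]
  V(1,-1) = exp(-r*dt) * [p_u*0.530000 + p_m*4.954793 + p_d*7.206579] = 4.336827
  V(1,+0) = exp(-r*dt) * [p_u*0.000000 + p_m*0.530000 + p_d*4.954793] = 1.133759
  V(1,+1) = exp(-r*dt) * [p_u*0.000000 + p_m*0.000000 + p_d*0.530000] = 0.085929
  V(0,+0) = exp(-r*dt) * [p_u*0.085929 + p_m*1.133759 + p_d*4.336827] = 1.422844


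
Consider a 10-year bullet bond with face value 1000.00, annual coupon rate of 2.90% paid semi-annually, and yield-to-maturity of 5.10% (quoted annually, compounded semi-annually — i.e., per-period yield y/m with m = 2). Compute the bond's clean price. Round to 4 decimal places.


Answer: Price = 829.3264

Derivation:
Coupon per period c = face * coupon_rate / m = 14.500000
Periods per year m = 2; per-period yield y/m = 0.025500
Number of cashflows N = 20
Cashflows (t years, CF_t, discount factor 1/(1+y/m)^(m*t), PV):
  t = 0.5000: CF_t = 14.500000, DF = 0.975134, PV = 14.139444
  t = 1.0000: CF_t = 14.500000, DF = 0.950886, PV = 13.787854
  t = 1.5000: CF_t = 14.500000, DF = 0.927242, PV = 13.445006
  t = 2.0000: CF_t = 14.500000, DF = 0.904185, PV = 13.110684
  t = 2.5000: CF_t = 14.500000, DF = 0.881702, PV = 12.784675
  t = 3.0000: CF_t = 14.500000, DF = 0.859777, PV = 12.466772
  t = 3.5000: CF_t = 14.500000, DF = 0.838398, PV = 12.156774
  t = 4.0000: CF_t = 14.500000, DF = 0.817551, PV = 11.854485
  t = 4.5000: CF_t = 14.500000, DF = 0.797222, PV = 11.559712
  t = 5.0000: CF_t = 14.500000, DF = 0.777398, PV = 11.272269
  t = 5.5000: CF_t = 14.500000, DF = 0.758067, PV = 10.991974
  t = 6.0000: CF_t = 14.500000, DF = 0.739217, PV = 10.718648
  t = 6.5000: CF_t = 14.500000, DF = 0.720836, PV = 10.452119
  t = 7.0000: CF_t = 14.500000, DF = 0.702912, PV = 10.192218
  t = 7.5000: CF_t = 14.500000, DF = 0.685433, PV = 9.938779
  t = 8.0000: CF_t = 14.500000, DF = 0.668389, PV = 9.691642
  t = 8.5000: CF_t = 14.500000, DF = 0.651769, PV = 9.450650
  t = 9.0000: CF_t = 14.500000, DF = 0.635562, PV = 9.215651
  t = 9.5000: CF_t = 14.500000, DF = 0.619758, PV = 8.986496
  t = 10.0000: CF_t = 1014.500000, DF = 0.604347, PV = 613.110505
Price P = sum_t PV_t = 829.326358


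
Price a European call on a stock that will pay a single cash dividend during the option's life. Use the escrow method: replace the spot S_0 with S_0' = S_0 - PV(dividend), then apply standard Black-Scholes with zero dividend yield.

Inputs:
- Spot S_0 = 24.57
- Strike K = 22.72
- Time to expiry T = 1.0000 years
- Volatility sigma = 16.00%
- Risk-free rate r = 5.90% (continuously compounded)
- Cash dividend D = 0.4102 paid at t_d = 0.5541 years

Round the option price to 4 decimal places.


Answer: Price = 3.2263

Derivation:
PV(D) = D * exp(-r * t_d) = 0.4102 * 0.96783670 = 0.39700662
S_0' = S_0 - PV(D) = 24.5700 - 0.39700662 = 24.17299338
d1 = (ln(S_0'/K) + (r + sigma^2/2)*T) / (sigma*sqrt(T)) = 0.83619025
d2 = d1 - sigma*sqrt(T) = 0.67619025
exp(-rT) = 0.94270677
N(d1) = 0.79847606; N(d2) = 0.75054007
C = S_0' * N(d1) - K * exp(-rT) * N(d2) = 24.17299338 * 0.79847606 - 22.7200 * 0.94270677 * 0.75054007 = 3.2263


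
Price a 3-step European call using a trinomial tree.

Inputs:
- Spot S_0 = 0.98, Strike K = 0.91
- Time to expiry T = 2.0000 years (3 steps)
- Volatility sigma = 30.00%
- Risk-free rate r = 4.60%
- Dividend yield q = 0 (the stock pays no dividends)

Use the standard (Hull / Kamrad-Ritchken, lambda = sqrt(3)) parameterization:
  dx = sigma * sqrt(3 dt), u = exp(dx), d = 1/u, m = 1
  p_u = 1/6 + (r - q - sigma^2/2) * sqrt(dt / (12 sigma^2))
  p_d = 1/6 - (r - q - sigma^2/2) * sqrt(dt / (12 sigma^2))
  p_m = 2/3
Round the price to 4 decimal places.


dt = T/N = 0.666667; dx = sigma*sqrt(3*dt) = 0.424264
u = exp(dx) = 1.528465; d = 1/u = 0.654251
p_u = 0.167452, p_m = 0.666667, p_d = 0.165881
Discount per step: exp(-r*dt) = 0.969799
Stock lattice S(k, j) with j the centered position index:
  k=0: S(0,+0) = 0.9800
  k=1: S(1,-1) = 0.6412; S(1,+0) = 0.9800; S(1,+1) = 1.4979
  k=2: S(2,-2) = 0.4195; S(2,-1) = 0.6412; S(2,+0) = 0.9800; S(2,+1) = 1.4979; S(2,+2) = 2.2895
  k=3: S(3,-3) = 0.2744; S(3,-2) = 0.4195; S(3,-1) = 0.6412; S(3,+0) = 0.9800; S(3,+1) = 1.4979; S(3,+2) = 2.2895; S(3,+3) = 3.4994
Terminal payoffs V(N, j) = max(S_T - K, 0):
  V(3,-3) = 0.000000; V(3,-2) = 0.000000; V(3,-1) = 0.000000; V(3,+0) = 0.070000; V(3,+1) = 0.587896; V(3,+2) = 1.379482; V(3,+3) = 2.589393
Backward induction: V(k, j) = exp(-r*dt) * [p_u * V(k+1, j+1) + p_m * V(k+1, j) + p_d * V(k+1, j-1)]
  V(2,-2) = exp(-r*dt) * [p_u*0.000000 + p_m*0.000000 + p_d*0.000000] = 0.000000
  V(2,-1) = exp(-r*dt) * [p_u*0.070000 + p_m*0.000000 + p_d*0.000000] = 0.011368
  V(2,+0) = exp(-r*dt) * [p_u*0.587896 + p_m*0.070000 + p_d*0.000000] = 0.140729
  V(2,+1) = exp(-r*dt) * [p_u*1.379482 + p_m*0.587896 + p_d*0.070000] = 0.615376
  V(2,+2) = exp(-r*dt) * [p_u*2.589393 + p_m*1.379482 + p_d*0.587896] = 1.406960
  V(1,-1) = exp(-r*dt) * [p_u*0.140729 + p_m*0.011368 + p_d*0.000000] = 0.030203
  V(1,+0) = exp(-r*dt) * [p_u*0.615376 + p_m*0.140729 + p_d*0.011368] = 0.192748
  V(1,+1) = exp(-r*dt) * [p_u*1.406960 + p_m*0.615376 + p_d*0.140729] = 0.648983
  V(0,+0) = exp(-r*dt) * [p_u*0.648983 + p_m*0.192748 + p_d*0.030203] = 0.234869

Answer: Price = V(0,0) = 0.2349


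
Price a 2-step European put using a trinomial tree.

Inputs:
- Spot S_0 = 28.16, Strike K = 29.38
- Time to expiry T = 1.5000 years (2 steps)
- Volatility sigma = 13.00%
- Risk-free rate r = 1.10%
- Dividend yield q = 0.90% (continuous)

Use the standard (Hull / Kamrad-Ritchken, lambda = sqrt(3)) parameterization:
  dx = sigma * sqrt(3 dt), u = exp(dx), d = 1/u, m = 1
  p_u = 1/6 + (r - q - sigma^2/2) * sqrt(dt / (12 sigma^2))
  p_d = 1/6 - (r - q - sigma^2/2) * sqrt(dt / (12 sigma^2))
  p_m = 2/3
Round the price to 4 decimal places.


Answer: Price = V(0,0) = 2.3832

Derivation:
dt = T/N = 0.750000; dx = sigma*sqrt(3*dt) = 0.195000
u = exp(dx) = 1.215311; d = 1/u = 0.822835
p_u = 0.154263, p_m = 0.666667, p_d = 0.179071
Discount per step: exp(-r*dt) = 0.991784
Stock lattice S(k, j) with j the centered position index:
  k=0: S(0,+0) = 28.1600
  k=1: S(1,-1) = 23.1710; S(1,+0) = 28.1600; S(1,+1) = 34.2232
  k=2: S(2,-2) = 19.0659; S(2,-1) = 23.1710; S(2,+0) = 28.1600; S(2,+1) = 34.2232; S(2,+2) = 41.5918
Terminal payoffs V(N, j) = max(K - S_T, 0):
  V(2,-2) = 10.314078; V(2,-1) = 6.208976; V(2,+0) = 1.220000; V(2,+1) = 0.000000; V(2,+2) = 0.000000
Backward induction: V(k, j) = exp(-r*dt) * [p_u * V(k+1, j+1) + p_m * V(k+1, j) + p_d * V(k+1, j-1)]
  V(1,-1) = exp(-r*dt) * [p_u*1.220000 + p_m*6.208976 + p_d*10.314078] = 6.123736
  V(1,+0) = exp(-r*dt) * [p_u*0.000000 + p_m*1.220000 + p_d*6.208976] = 1.909360
  V(1,+1) = exp(-r*dt) * [p_u*0.000000 + p_m*0.000000 + p_d*1.220000] = 0.216671
  V(0,+0) = exp(-r*dt) * [p_u*0.216671 + p_m*1.909360 + p_d*6.123736] = 2.383169


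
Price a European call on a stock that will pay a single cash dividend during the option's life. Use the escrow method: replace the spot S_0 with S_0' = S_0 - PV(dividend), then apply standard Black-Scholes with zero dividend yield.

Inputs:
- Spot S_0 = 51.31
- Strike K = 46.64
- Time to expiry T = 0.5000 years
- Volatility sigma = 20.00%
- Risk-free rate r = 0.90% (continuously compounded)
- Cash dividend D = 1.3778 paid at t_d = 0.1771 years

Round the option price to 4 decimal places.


Answer: Price = 4.8189

Derivation:
PV(D) = D * exp(-r * t_d) = 1.3778 * 0.99840737 = 1.37560567
S_0' = S_0 - PV(D) = 51.3100 - 1.37560567 = 49.93439433
d1 = (ln(S_0'/K) + (r + sigma^2/2)*T) / (sigma*sqrt(T)) = 0.58514139
d2 = d1 - sigma*sqrt(T) = 0.44372003
exp(-rT) = 0.99551011
N(d1) = 0.72077367; N(d2) = 0.67137749
C = S_0' * N(d1) - K * exp(-rT) * N(d2) = 49.93439433 * 0.72077367 - 46.6400 * 0.99551011 * 0.67137749 = 4.8189


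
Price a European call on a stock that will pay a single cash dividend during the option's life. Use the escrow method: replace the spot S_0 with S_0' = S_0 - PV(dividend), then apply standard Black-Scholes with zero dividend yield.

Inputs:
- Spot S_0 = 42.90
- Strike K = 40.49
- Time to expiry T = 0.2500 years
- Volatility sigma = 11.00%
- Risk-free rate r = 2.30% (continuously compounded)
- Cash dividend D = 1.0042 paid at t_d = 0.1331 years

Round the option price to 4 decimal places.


PV(D) = D * exp(-r * t_d) = 1.0042 * 0.99694338 = 1.00113054
S_0' = S_0 - PV(D) = 42.9000 - 1.00113054 = 41.89886946
d1 = (ln(S_0'/K) + (r + sigma^2/2)*T) / (sigma*sqrt(T)) = 0.75393299
d2 = d1 - sigma*sqrt(T) = 0.69893299
exp(-rT) = 0.99426650
N(d1) = 0.77455527; N(d2) = 0.75770305
C = S_0' * N(d1) - K * exp(-rT) * N(d2) = 41.89886946 * 0.77455527 - 40.4900 * 0.99426650 * 0.75770305 = 1.9495

Answer: Price = 1.9495


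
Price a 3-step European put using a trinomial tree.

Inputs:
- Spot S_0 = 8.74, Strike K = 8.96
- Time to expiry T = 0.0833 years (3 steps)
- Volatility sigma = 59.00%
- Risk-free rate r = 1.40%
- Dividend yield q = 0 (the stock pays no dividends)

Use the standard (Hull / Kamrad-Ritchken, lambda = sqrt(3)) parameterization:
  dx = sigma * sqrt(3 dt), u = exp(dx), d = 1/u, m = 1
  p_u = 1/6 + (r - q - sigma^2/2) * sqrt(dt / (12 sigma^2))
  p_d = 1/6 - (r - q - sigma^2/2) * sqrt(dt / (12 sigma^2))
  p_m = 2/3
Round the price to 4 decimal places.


Answer: Price = V(0,0) = 0.6917

Derivation:
dt = T/N = 0.027767; dx = sigma*sqrt(3*dt) = 0.170284
u = exp(dx) = 1.185642; d = 1/u = 0.843425
p_u = 0.153618, p_m = 0.666667, p_d = 0.179716
Discount per step: exp(-r*dt) = 0.999611
Stock lattice S(k, j) with j the centered position index:
  k=0: S(0,+0) = 8.7400
  k=1: S(1,-1) = 7.3715; S(1,+0) = 8.7400; S(1,+1) = 10.3625
  k=2: S(2,-2) = 6.2173; S(2,-1) = 7.3715; S(2,+0) = 8.7400; S(2,+1) = 10.3625; S(2,+2) = 12.2862
  k=3: S(3,-3) = 5.2439; S(3,-2) = 6.2173; S(3,-1) = 7.3715; S(3,+0) = 8.7400; S(3,+1) = 10.3625; S(3,+2) = 12.2862; S(3,+3) = 14.5671
Terminal payoffs V(N, j) = max(K - S_T, 0):
  V(3,-3) = 3.716142; V(3,-2) = 2.742663; V(3,-1) = 1.588465; V(3,+0) = 0.220000; V(3,+1) = 0.000000; V(3,+2) = 0.000000; V(3,+3) = 0.000000
Backward induction: V(k, j) = exp(-r*dt) * [p_u * V(k+1, j+1) + p_m * V(k+1, j) + p_d * V(k+1, j-1)]
  V(2,-2) = exp(-r*dt) * [p_u*1.588465 + p_m*2.742663 + p_d*3.716142] = 2.739242
  V(2,-1) = exp(-r*dt) * [p_u*0.220000 + p_m*1.588465 + p_d*2.742663] = 1.585056
  V(2,+0) = exp(-r*dt) * [p_u*0.000000 + p_m*0.220000 + p_d*1.588465] = 0.431971
  V(2,+1) = exp(-r*dt) * [p_u*0.000000 + p_m*0.000000 + p_d*0.220000] = 0.039522
  V(2,+2) = exp(-r*dt) * [p_u*0.000000 + p_m*0.000000 + p_d*0.000000] = 0.000000
  V(1,-1) = exp(-r*dt) * [p_u*0.431971 + p_m*1.585056 + p_d*2.739242] = 1.614719
  V(1,+0) = exp(-r*dt) * [p_u*0.039522 + p_m*0.431971 + p_d*1.585056] = 0.578686
  V(1,+1) = exp(-r*dt) * [p_u*0.000000 + p_m*0.039522 + p_d*0.431971] = 0.103940
  V(0,+0) = exp(-r*dt) * [p_u*0.103940 + p_m*0.578686 + p_d*1.614719] = 0.691679


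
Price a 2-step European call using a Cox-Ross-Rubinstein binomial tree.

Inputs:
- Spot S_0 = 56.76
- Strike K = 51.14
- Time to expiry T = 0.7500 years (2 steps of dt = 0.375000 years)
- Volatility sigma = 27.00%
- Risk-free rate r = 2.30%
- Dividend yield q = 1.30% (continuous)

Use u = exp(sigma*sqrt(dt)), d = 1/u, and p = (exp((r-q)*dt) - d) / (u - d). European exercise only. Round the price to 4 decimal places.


dt = T/N = 0.375000
u = exp(sigma*sqrt(dt)) = 1.179795; d = 1/u = 0.847605
p = (exp((r-q)*dt) - d) / (u - d) = 0.470069
Discount per step: exp(-r*dt) = 0.991412
Stock lattice S(k, i) with i counting down-moves:
  k=0: S(0,0) = 56.7600
  k=1: S(1,0) = 66.9652; S(1,1) = 48.1101
  k=2: S(2,0) = 79.0051; S(2,1) = 56.7600; S(2,2) = 40.7783
Terminal payoffs V(N, i) = max(S_T - K, 0):
  V(2,0) = 27.865144; V(2,1) = 5.620000; V(2,2) = 0.000000
Backward induction: V(k, i) = exp(-r*dt) * [p * V(k+1, i) + (1-p) * V(k+1, i+1)].
  V(1,0) = exp(-r*dt) * [p*27.865144 + (1-p)*5.620000] = 15.938680
  V(1,1) = exp(-r*dt) * [p*5.620000 + (1-p)*0.000000] = 2.619099
  V(0,0) = exp(-r*dt) * [p*15.938680 + (1-p)*2.619099] = 8.803954

Answer: Price = V(0,0) = 8.8040


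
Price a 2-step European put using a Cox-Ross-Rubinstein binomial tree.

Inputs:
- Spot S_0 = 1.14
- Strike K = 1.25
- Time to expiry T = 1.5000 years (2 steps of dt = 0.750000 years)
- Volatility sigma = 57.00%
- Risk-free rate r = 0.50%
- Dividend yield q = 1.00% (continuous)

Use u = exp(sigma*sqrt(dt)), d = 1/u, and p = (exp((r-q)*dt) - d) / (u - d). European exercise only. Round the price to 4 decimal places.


dt = T/N = 0.750000
u = exp(sigma*sqrt(dt)) = 1.638260; d = 1/u = 0.610404
p = (exp((r-q)*dt) - d) / (u - d) = 0.375396
Discount per step: exp(-r*dt) = 0.996257
Stock lattice S(k, i) with i counting down-moves:
  k=0: S(0,0) = 1.1400
  k=1: S(1,0) = 1.8676; S(1,1) = 0.6959
  k=2: S(2,0) = 3.0596; S(2,1) = 1.1400; S(2,2) = 0.4248
Terminal payoffs V(N, i) = max(K - S_T, 0):
  V(2,0) = 0.000000; V(2,1) = 0.110000; V(2,2) = 0.825244
Backward induction: V(k, i) = exp(-r*dt) * [p * V(k+1, i) + (1-p) * V(k+1, i+1)].
  V(1,0) = exp(-r*dt) * [p*0.000000 + (1-p)*0.110000] = 0.068449
  V(1,1) = exp(-r*dt) * [p*0.110000 + (1-p)*0.825244] = 0.554660
  V(0,0) = exp(-r*dt) * [p*0.068449 + (1-p)*0.554660] = 0.370746

Answer: Price = V(0,0) = 0.3707


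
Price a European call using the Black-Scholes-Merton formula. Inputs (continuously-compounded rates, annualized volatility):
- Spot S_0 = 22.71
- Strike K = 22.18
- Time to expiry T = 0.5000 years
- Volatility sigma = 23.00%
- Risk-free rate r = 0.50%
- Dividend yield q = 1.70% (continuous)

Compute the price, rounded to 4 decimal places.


Answer: Price = 1.6517

Derivation:
d1 = (ln(S/K) + (r - q + 0.5*sigma^2) * T) / (sigma * sqrt(T)) = 0.18962374
d2 = d1 - sigma * sqrt(T) = 0.02698918
exp(-rT) = 0.99750312; exp(-qT) = 0.99153602
C = S_0 * exp(-qT) * N(d1) - K * exp(-rT) * N(d2)
N(d1) = 0.57519801; N(d2) = 0.51076582
C = 22.7100 * 0.99153602 * 0.57519801 - 22.1800 * 0.99750312 * 0.51076582 = 1.6517


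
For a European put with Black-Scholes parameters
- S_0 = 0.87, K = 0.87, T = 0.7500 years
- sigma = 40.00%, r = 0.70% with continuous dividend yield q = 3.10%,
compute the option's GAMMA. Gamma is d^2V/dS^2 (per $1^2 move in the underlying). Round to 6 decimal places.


Answer: Gamma = 1.283840

Derivation:
d1 = 0.1212435565; d2 = -0.2251666050
phi(d1) = 0.3960208042; exp(-qT) = 0.9770181987; exp(-rT) = 0.9947637572
Gamma = exp(-qT) * phi(d1) / (S * sigma * sqrt(T)) = 0.9770181987 * 0.3960208042 / (0.8700 * 0.4000 * 0.8660254038) = 1.283840


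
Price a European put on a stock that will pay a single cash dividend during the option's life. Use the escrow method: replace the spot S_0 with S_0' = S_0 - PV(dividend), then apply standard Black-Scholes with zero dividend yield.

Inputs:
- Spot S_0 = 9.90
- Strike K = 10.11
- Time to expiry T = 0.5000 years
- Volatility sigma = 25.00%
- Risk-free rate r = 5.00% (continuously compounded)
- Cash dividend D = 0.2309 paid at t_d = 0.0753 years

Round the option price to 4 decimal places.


Answer: Price = 0.7872

Derivation:
PV(D) = D * exp(-r * t_d) = 0.2309 * 0.99624208 = 0.23003230
S_0' = S_0 - PV(D) = 9.9000 - 0.23003230 = 9.66996770
d1 = (ln(S_0'/K) + (r + sigma^2/2)*T) / (sigma*sqrt(T)) = -0.02192067
d2 = d1 - sigma*sqrt(T) = -0.19869736
exp(-rT) = 0.97530991
N(-d1) = 0.50874438; N(-d2) = 0.57875026
P = K * exp(-rT) * N(-d2) - S_0' * N(-d1) = 10.1100 * 0.97530991 * 0.57875026 - 9.66996770 * 0.50874438 = 0.7872


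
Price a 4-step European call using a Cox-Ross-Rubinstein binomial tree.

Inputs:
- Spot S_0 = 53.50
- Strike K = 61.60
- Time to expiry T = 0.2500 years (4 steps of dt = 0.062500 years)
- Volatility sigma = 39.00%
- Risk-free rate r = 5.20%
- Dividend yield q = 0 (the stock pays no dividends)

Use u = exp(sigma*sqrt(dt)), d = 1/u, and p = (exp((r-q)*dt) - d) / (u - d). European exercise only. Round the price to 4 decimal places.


dt = T/N = 0.062500
u = exp(sigma*sqrt(dt)) = 1.102411; d = 1/u = 0.907102
p = (exp((r-q)*dt) - d) / (u - d) = 0.492312
Discount per step: exp(-r*dt) = 0.996755
Stock lattice S(k, i) with i counting down-moves:
  k=0: S(0,0) = 53.5000
  k=1: S(1,0) = 58.9790; S(1,1) = 48.5300
  k=2: S(2,0) = 65.0191; S(2,1) = 53.5000; S(2,2) = 44.0217
  k=3: S(3,0) = 71.6778; S(3,1) = 58.9790; S(3,2) = 48.5300; S(3,3) = 39.9321
  k=4: S(4,0) = 79.0185; S(4,1) = 65.0191; S(4,2) = 53.5000; S(4,3) = 44.0217; S(4,4) = 36.2225
Terminal payoffs V(N, i) = max(S_T - K, 0):
  V(4,0) = 17.418472; V(4,1) = 3.419138; V(4,2) = 0.000000; V(4,3) = 0.000000; V(4,4) = 0.000000
Backward induction: V(k, i) = exp(-r*dt) * [p * V(k+1, i) + (1-p) * V(k+1, i+1)].
  V(3,0) = exp(-r*dt) * [p*17.418472 + (1-p)*3.419138] = 10.277716
  V(3,1) = exp(-r*dt) * [p*3.419138 + (1-p)*0.000000] = 1.677820
  V(3,2) = exp(-r*dt) * [p*0.000000 + (1-p)*0.000000] = 0.000000
  V(3,3) = exp(-r*dt) * [p*0.000000 + (1-p)*0.000000] = 0.000000
  V(2,0) = exp(-r*dt) * [p*10.277716 + (1-p)*1.677820] = 5.892467
  V(2,1) = exp(-r*dt) * [p*1.677820 + (1-p)*0.000000] = 0.823330
  V(2,2) = exp(-r*dt) * [p*0.000000 + (1-p)*0.000000] = 0.000000
  V(1,0) = exp(-r*dt) * [p*5.892467 + (1-p)*0.823330] = 3.308156
  V(1,1) = exp(-r*dt) * [p*0.823330 + (1-p)*0.000000] = 0.404020
  V(0,0) = exp(-r*dt) * [p*3.308156 + (1-p)*0.404020] = 1.827810

Answer: Price = V(0,0) = 1.8278
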